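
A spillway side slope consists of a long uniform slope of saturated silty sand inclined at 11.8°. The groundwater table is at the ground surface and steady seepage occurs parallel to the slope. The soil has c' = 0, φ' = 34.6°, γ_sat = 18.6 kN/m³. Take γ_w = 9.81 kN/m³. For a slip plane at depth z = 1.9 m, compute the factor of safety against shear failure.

With seepage parallel to the slope and the water table at the surface, the effective normal stress on the slip plane uses the buoyant unit weight γ' = γ_sat − γ_w while the driving shear stress uses γ_sat:
FS = [c' + γ' z cos²β tanφ'] / [γ_sat z sinβ cosβ]
(For c' = 0 this reduces to FS = (γ'/γ_sat)·tanφ'/tanβ.)
γ' = 18.6 − 9.81 = 8.79 kN/m³
Numerator = 0.0 + 8.79·1.9·cos²11.8°·tan34.6° = 0.0 + 8.79·1.9·0.9582·0.6899 = 11.039 kPa
Denominator = 18.6·1.9·sin11.8°·cos11.8° = 18.6·1.9·0.2045·0.9789 = 7.074 kPa
FS = 11.039 / 7.074 = 1.561

FS = 1.56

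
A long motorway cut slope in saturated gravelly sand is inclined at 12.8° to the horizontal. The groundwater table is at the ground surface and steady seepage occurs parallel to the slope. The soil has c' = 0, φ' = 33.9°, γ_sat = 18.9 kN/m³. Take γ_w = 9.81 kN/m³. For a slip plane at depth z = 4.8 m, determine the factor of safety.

FS = 1.42

With seepage parallel to the slope and the water table at the surface, the effective normal stress on the slip plane uses the buoyant unit weight γ' = γ_sat − γ_w while the driving shear stress uses γ_sat:
FS = [c' + γ' z cos²β tanφ'] / [γ_sat z sinβ cosβ]
(For c' = 0 this reduces to FS = (γ'/γ_sat)·tanφ'/tanβ.)
γ' = 18.9 − 9.81 = 9.09 kN/m³
Numerator = 0.0 + 9.09·4.8·cos²12.8°·tan33.9° = 0.0 + 9.09·4.8·0.9509·0.6720 = 27.880 kPa
Denominator = 18.9·4.8·sin12.8°·cos12.8° = 18.9·4.8·0.2215·0.9751 = 19.599 kPa
FS = 27.880 / 19.599 = 1.423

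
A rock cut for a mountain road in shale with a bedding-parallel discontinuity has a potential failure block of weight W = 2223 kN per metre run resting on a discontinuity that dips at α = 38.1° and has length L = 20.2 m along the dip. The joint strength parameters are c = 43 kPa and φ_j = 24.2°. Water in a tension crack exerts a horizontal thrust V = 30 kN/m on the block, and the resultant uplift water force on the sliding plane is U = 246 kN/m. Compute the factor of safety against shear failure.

FS = 1.10

Resolving the block weight along and normal to the plane and applying the Mohr–Coulomb strength on the joint:
N' = W cosα − U − V sinα = 2223·cos38.1° − 246 − 30·sin38.1° = 1484.8 kN/m
Driving force T = W sinα + V cosα = 2223·sin38.1° + 30·cos38.1° = 1395.3 kN/m
Resisting force R = c·L + N'·tanφ_j = 43·20.2 + 1484.8·tan24.2° = 868.6 + 667.3 = 1535.9 kN/m
FS = R / T = 1535.9 / 1395.3 = 1.101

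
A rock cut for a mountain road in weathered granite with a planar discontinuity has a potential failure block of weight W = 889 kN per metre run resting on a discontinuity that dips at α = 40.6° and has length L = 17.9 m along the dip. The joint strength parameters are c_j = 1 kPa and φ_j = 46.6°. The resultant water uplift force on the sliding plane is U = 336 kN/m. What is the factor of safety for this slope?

FS = 0.65

Resolving the block weight along and normal to the plane and applying the Mohr–Coulomb strength on the joint:
N' = W cosα − U = 889·cos40.6° − 336 = 339.0 kN/m
Driving force T = W sinα = 889·sin40.6° = 578.5 kN/m
Resisting force R = c_j·L + N'·tanφ_j = 1·17.9 + 339.0·tan46.6° = 17.9 + 358.5 = 376.4 kN/m
FS = R / T = 376.4 / 578.5 = 0.651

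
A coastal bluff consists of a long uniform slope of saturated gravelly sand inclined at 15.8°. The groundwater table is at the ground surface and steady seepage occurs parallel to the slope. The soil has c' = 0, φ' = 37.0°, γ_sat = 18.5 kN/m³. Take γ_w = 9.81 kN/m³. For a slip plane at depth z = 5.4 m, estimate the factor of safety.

FS = 1.25

With seepage parallel to the slope and the water table at the surface, the effective normal stress on the slip plane uses the buoyant unit weight γ' = γ_sat − γ_w while the driving shear stress uses γ_sat:
FS = [c' + γ' z cos²β tanφ'] / [γ_sat z sinβ cosβ]
(For c' = 0 this reduces to FS = (γ'/γ_sat)·tanφ'/tanβ.)
γ' = 18.5 − 9.81 = 8.69 kN/m³
Numerator = 0.0 + 8.69·5.4·cos²15.8°·tan37.0° = 0.0 + 8.69·5.4·0.9259·0.7536 = 32.740 kPa
Denominator = 18.5·5.4·sin15.8°·cos15.8° = 18.5·5.4·0.2723·0.9622 = 26.173 kPa
FS = 32.740 / 26.173 = 1.251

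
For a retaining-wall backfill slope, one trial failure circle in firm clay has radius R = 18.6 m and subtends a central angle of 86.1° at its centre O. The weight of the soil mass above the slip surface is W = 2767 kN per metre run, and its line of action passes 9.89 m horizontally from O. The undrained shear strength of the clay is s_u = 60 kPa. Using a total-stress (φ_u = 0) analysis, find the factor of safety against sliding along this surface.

Taking moments about the centre O, the resisting moment is provided by the undrained shear strength acting along the arc:
Arc length L_a = R·θ = 18.6·(86.1°·π/180) = 18.6·1.5027 = 27.95 m
M_R = s_u·L_a·R = 60·27.95·18.6 = 31193.0 kN·m/m
M_D = W·d = 2767·9.89 = 27365.6 kN·m/m
FS = M_R / M_D = 31193.0 / 27365.6 = 1.140

FS = 1.14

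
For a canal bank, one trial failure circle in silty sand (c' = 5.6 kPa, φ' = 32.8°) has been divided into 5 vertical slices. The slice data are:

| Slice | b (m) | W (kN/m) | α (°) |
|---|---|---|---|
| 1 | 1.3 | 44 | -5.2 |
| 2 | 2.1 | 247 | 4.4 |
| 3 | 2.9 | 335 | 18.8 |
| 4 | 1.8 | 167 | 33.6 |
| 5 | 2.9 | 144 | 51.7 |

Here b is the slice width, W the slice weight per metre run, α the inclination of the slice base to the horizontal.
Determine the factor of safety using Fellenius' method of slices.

Ordinary method of slices: FS = Σ[c'·Δl_i + (W_i cosα_i)·tanφ'] / Σ W_i sinα_i, with Δl_i = b_i / cosα_i.
Slice 1: Δl = 1.3/cos(-5.2°) = 1.305 m; N'_1 = 44·cos(-5.2°) = 43.8; c'Δl = 7.31; W sinα = -4.0
Slice 2: Δl = 2.1/cos4.4° = 2.106 m; N'_2 = 247·cos4.4° = 246.3; c'Δl = 11.79; W sinα = 18.9
Slice 3: Δl = 2.9/cos18.8° = 3.063 m; N'_3 = 335·cos18.8° = 317.1; c'Δl = 17.16; W sinα = 108.0
Slice 4: Δl = 1.8/cos33.6° = 2.161 m; N'_4 = 167·cos33.6° = 139.1; c'Δl = 12.10; W sinα = 92.4
Slice 5: Δl = 2.9/cos51.7° = 4.679 m; N'_5 = 144·cos51.7° = 89.2; c'Δl = 26.20; W sinα = 113.0
Σc'Δl = 74.6 kN/m; ΣN' = 835.6 kN/m; ΣW sinα = 328.3 kN/m
Resisting = 74.6 + 835.6·tan32.8° = 74.6 + 538.5 = 613.0 kN/m
FS = 613.0 / 328.3 = 1.867

FS = 1.87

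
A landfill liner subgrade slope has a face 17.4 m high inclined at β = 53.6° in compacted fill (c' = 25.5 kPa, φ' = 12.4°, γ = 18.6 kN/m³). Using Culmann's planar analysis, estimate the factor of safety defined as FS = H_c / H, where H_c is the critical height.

H_c = (4c'/γ) · sinβ cosφ' / [1 − cos(β − φ')]
    = (4·25.5/18.6) · sin53.6°·cos12.4° / [1 − cos41.2°]
    = 5.484 · 0.7861 / 0.2476 = 17.41 m
FS = H_c / H = 17.41 / 17.4 = 1.001

FS = 1.00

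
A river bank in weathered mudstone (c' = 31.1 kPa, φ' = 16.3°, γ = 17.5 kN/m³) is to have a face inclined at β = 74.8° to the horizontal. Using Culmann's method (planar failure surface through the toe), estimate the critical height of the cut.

H_c = 13.79 m

Culmann's analysis gives the critical failure plane at α_cr = (β + φ')/2 = (74.8 + 16.3)/2 = 45.5°, and the critical height
H_c = (4c'/γ) · sinβ cosφ' / [1 − cos(β − φ')]
    = (4·31.1/17.5) · sin74.8°·cos16.3° / [1 − cos(58.5°)]
    = 7.109 · 0.9650·0.9598 / [1 − 0.5225]
    = 7.109 · 0.9262 / 0.4775
    = 13.79 m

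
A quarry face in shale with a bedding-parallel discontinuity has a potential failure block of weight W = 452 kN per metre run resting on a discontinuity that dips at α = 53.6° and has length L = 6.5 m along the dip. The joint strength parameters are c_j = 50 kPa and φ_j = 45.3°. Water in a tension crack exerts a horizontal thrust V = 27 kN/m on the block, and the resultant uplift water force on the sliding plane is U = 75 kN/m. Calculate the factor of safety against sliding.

Resolving the block weight along and normal to the plane and applying the Mohr–Coulomb strength on the joint:
N' = W cosα − U − V sinα = 452·cos53.6° − 75 − 27·sin53.6° = 171.5 kN/m
Driving force T = W sinα + V cosα = 452·sin53.6° + 27·cos53.6° = 379.8 kN/m
Resisting force R = c_j·L + N'·tanφ_j = 50·6.5 + 171.5·tan45.3° = 325.0 + 173.3 = 498.3 kN/m
FS = R / T = 498.3 / 379.8 = 1.312

FS = 1.31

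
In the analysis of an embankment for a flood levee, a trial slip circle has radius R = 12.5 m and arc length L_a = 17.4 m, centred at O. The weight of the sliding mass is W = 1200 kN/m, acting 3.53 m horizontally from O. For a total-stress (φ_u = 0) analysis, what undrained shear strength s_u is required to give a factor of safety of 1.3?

FS = s_u·L_a·R / (W·d), so s_u = FS·W·d / (L_a·R).
s_u = 1.3·1200·3.53 / (17.40·12.5) = 5506.8 / 217.50 = 25.32 kPa

s_u = 25.3 kPa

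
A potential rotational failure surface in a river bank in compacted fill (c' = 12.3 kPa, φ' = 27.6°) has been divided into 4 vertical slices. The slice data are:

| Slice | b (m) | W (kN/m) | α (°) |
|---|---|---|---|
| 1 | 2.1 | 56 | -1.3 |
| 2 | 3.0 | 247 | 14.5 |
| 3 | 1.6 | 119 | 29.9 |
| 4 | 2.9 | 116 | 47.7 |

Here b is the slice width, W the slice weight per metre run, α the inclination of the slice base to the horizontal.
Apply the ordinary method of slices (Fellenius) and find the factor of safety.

FS = 1.89

Ordinary method of slices: FS = Σ[c'·Δl_i + (W_i cosα_i)·tanφ'] / Σ W_i sinα_i, with Δl_i = b_i / cosα_i.
Slice 1: Δl = 2.1/cos(-1.3°) = 2.101 m; N'_1 = 56·cos(-1.3°) = 56.0; c'Δl = 25.84; W sinα = -1.3
Slice 2: Δl = 3.0/cos14.5° = 3.099 m; N'_2 = 247·cos14.5° = 239.1; c'Δl = 38.11; W sinα = 61.8
Slice 3: Δl = 1.6/cos29.9° = 1.846 m; N'_3 = 119·cos29.9° = 103.2; c'Δl = 22.70; W sinα = 59.3
Slice 4: Δl = 2.9/cos47.7° = 4.309 m; N'_4 = 116·cos47.7° = 78.1; c'Δl = 53.00; W sinα = 85.8
Σc'Δl = 139.7 kN/m; ΣN' = 476.3 kN/m; ΣW sinα = 205.7 kN/m
Resisting = 139.7 + 476.3·tan27.6° = 139.7 + 249.0 = 388.7 kN/m
FS = 388.7 / 205.7 = 1.890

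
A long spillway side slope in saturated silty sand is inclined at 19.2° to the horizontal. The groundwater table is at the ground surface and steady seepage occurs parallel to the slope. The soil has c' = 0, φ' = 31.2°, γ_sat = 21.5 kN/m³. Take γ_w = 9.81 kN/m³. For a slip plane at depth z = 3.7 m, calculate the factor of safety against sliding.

With seepage parallel to the slope and the water table at the surface, the effective normal stress on the slip plane uses the buoyant unit weight γ' = γ_sat − γ_w while the driving shear stress uses γ_sat:
FS = [c' + γ' z cos²β tanφ'] / [γ_sat z sinβ cosβ]
(For c' = 0 this reduces to FS = (γ'/γ_sat)·tanφ'/tanβ.)
γ' = 21.5 − 9.81 = 11.69 kN/m³
Numerator = 0.0 + 11.69·3.7·cos²19.2°·tan31.2° = 0.0 + 11.69·3.7·0.8918·0.6056 = 23.362 kPa
Denominator = 21.5·3.7·sin19.2°·cos19.2° = 21.5·3.7·0.3289·0.9444 = 24.706 kPa
FS = 23.362 / 24.706 = 0.946

FS = 0.95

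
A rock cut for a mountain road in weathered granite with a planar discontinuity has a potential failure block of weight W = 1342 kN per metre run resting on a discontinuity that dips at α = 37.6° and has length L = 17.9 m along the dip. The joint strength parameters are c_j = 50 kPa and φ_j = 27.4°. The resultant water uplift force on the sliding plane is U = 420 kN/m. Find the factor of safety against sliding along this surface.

FS = 1.50

Resolving the block weight along and normal to the plane and applying the Mohr–Coulomb strength on the joint:
N' = W cosα − U = 1342·cos37.6° − 420 = 643.3 kN/m
Driving force T = W sinα = 1342·sin37.6° = 818.8 kN/m
Resisting force R = c_j·L + N'·tanφ_j = 50·17.9 + 643.3·tan27.4° = 895.0 + 333.4 = 1228.4 kN/m
FS = R / T = 1228.4 / 818.8 = 1.500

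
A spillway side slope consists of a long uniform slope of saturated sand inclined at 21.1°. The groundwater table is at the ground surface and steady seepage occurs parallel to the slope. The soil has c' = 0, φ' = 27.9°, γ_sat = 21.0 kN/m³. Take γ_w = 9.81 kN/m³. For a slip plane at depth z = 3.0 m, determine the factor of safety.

FS = 0.73

With seepage parallel to the slope and the water table at the surface, the effective normal stress on the slip plane uses the buoyant unit weight γ' = γ_sat − γ_w while the driving shear stress uses γ_sat:
FS = [c' + γ' z cos²β tanφ'] / [γ_sat z sinβ cosβ]
(For c' = 0 this reduces to FS = (γ'/γ_sat)·tanφ'/tanβ.)
γ' = 21.0 − 9.81 = 11.19 kN/m³
Numerator = 0.0 + 11.19·3.0·cos²21.1°·tan27.9° = 0.0 + 11.19·3.0·0.8704·0.5295 = 15.471 kPa
Denominator = 21.0·3.0·sin21.1°·cos21.1° = 21.0·3.0·0.3600·0.9330 = 21.159 kPa
FS = 15.471 / 21.159 = 0.731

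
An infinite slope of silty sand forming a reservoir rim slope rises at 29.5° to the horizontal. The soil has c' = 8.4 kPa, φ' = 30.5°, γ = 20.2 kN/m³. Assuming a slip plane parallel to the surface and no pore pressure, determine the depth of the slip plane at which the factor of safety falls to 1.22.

Setting FS = 1.22 in FS = [c' + γz cos²β tanφ'] / [γz sinβ cosβ] and solving for z:
z = c' / [γ cosβ (FS·sinβ − cosβ·tanφ')]
  = 8.4 / [20.2·cos29.5°·(1.22·sin29.5° − cos29.5°·tan30.5°)]
  = 8.4 / [20.2·0.8704·(1.22·0.4924 − 0.8704·0.5890)]
  = 8.4 / 1.5485 = 5.425 m

z = 5.42 m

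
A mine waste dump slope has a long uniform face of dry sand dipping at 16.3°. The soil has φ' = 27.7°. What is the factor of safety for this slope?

For a dry cohesionless infinite slope the factor of safety is FS = tanφ' / tanβ.
FS = tan27.7° / tan16.3° = 0.5250 / 0.2924 = 1.795

FS = 1.80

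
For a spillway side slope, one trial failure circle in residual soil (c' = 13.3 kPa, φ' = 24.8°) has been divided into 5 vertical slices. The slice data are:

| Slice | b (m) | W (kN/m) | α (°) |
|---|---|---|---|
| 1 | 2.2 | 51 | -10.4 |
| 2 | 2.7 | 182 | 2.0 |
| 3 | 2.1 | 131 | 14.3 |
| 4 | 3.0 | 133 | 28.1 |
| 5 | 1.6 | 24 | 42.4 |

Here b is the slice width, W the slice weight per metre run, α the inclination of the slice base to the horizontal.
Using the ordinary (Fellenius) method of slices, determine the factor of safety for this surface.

Ordinary method of slices: FS = Σ[c'·Δl_i + (W_i cosα_i)·tanφ'] / Σ W_i sinα_i, with Δl_i = b_i / cosα_i.
Slice 1: Δl = 2.2/cos(-10.4°) = 2.237 m; N'_1 = 51·cos(-10.4°) = 50.2; c'Δl = 29.75; W sinα = -9.2
Slice 2: Δl = 2.7/cos2.0° = 2.702 m; N'_2 = 182·cos2.0° = 181.9; c'Δl = 35.93; W sinα = 6.4
Slice 3: Δl = 2.1/cos14.3° = 2.167 m; N'_3 = 131·cos14.3° = 126.9; c'Δl = 28.82; W sinα = 32.4
Slice 4: Δl = 3.0/cos28.1° = 3.401 m; N'_4 = 133·cos28.1° = 117.3; c'Δl = 45.23; W sinα = 62.6
Slice 5: Δl = 1.6/cos42.4° = 2.167 m; N'_5 = 24·cos42.4° = 17.7; c'Δl = 28.82; W sinα = 16.2
Σc'Δl = 168.6 kN/m; ΣN' = 494.0 kN/m; ΣW sinα = 108.3 kN/m
Resisting = 168.6 + 494.0·tan24.8° = 168.6 + 228.3 = 396.8 kN/m
FS = 396.8 / 108.3 = 3.663

FS = 3.66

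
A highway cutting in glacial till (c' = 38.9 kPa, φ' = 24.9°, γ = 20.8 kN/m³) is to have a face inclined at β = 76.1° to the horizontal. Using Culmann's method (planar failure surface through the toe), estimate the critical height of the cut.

H_c = 17.64 m

Culmann's analysis gives the critical failure plane at α_cr = (β + φ')/2 = (76.1 + 24.9)/2 = 50.5°, and the critical height
H_c = (4c'/γ) · sinβ cosφ' / [1 − cos(β − φ')]
    = (4·38.9/20.8) · sin76.1°·cos24.9° / [1 − cos(51.2°)]
    = 7.481 · 0.9707·0.9070 / [1 − 0.6266]
    = 7.481 · 0.8805 / 0.3734
    = 17.64 m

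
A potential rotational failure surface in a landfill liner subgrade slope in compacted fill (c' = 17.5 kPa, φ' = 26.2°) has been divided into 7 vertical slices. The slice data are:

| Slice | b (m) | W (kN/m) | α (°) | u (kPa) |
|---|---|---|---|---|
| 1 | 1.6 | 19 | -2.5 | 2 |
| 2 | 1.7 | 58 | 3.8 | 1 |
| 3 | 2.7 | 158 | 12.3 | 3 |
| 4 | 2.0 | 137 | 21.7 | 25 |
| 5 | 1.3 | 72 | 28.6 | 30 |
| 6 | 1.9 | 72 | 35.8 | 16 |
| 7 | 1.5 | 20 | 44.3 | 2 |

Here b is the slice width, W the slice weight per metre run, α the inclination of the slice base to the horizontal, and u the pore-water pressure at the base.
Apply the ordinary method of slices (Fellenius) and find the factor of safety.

Ordinary method of slices: FS = Σ[c'·Δl_i + (W_i cosα_i − u_i·Δl_i)·tanφ'] / Σ W_i sinα_i, with Δl_i = b_i / cosα_i.
Slice 1: Δl = 1.6/cos(-2.5°) = 1.602 m; N'_1 = 19·cos(-2.5°) − 2·1.602 = 15.8; c'Δl = 28.03; W sinα = -0.8
Slice 2: Δl = 1.7/cos3.8° = 1.704 m; N'_2 = 58·cos3.8° − 1·1.704 = 56.2; c'Δl = 29.82; W sinα = 3.8
Slice 3: Δl = 2.7/cos12.3° = 2.763 m; N'_3 = 158·cos12.3° − 3·2.763 = 146.1; c'Δl = 48.36; W sinα = 33.7
Slice 4: Δl = 2.0/cos21.7° = 2.153 m; N'_4 = 137·cos21.7° − 25·2.153 = 73.5; c'Δl = 37.67; W sinα = 50.7
Slice 5: Δl = 1.3/cos28.6° = 1.481 m; N'_5 = 72·cos28.6° − 30·1.481 = 18.8; c'Δl = 25.91; W sinα = 34.5
Slice 6: Δl = 1.9/cos35.8° = 2.343 m; N'_6 = 72·cos35.8° − 16·2.343 = 20.9; c'Δl = 41.00; W sinα = 42.1
Slice 7: Δl = 1.5/cos44.3° = 2.096 m; N'_7 = 20·cos44.3° − 2·2.096 = 10.1; c'Δl = 36.68; W sinα = 14.0
Σc'Δl = 247.5 kN/m; ΣN' = 341.3 kN/m; ΣW sinα = 177.9 kN/m
Resisting = 247.5 + 341.3·tan26.2° = 247.5 + 168.0 = 415.4 kN/m
FS = 415.4 / 177.9 = 2.335

FS = 2.34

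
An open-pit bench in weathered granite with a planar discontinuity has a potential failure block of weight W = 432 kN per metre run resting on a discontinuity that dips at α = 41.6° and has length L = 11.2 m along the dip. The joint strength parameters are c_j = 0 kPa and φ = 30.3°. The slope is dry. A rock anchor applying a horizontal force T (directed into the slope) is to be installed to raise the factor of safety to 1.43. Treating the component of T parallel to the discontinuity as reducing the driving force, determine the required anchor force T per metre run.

T = 152 kN/m

Resolving forces along and normal to the sliding plane, with the horizontal anchor force T adding T·sinα to the effective normal force and T·cosα acting up the plane against the driving force:
FS = [c_jL + (W cosα + T sinα) tanφ] / [W sinα − T cosα]
Without the anchor: N' = 323.0 kN/m, driving T_d = 286.8 kN/m, resisting R = 0·11.2 + 323.0·tan30.3° = 188.8 kN/m, FS = 0.66.
Setting FS = 1.43 and solving for T:
1.43·(286.8 − T cos41.6°) = 188.8 + T sin41.6°·tan30.3°
T·(sin41.6°·tan30.3° + 1.43·cos41.6°) = 1.43·286.8 − 188.8
T·(0.6639·0.5844 + 1.43·0.7478) = 410.1 − 188.8 = 221.4
T·1.4573 = 221.4
T = 151.9 kN/m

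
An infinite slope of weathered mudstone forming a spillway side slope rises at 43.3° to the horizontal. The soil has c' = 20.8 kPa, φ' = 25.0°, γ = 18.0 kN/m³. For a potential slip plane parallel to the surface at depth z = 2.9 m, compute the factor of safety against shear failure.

For an infinite slope with a slip plane parallel to the surface (no pore pressure): FS = [c' + γz cos²β tanφ'] / [γz sinβ cosβ].
γz = 18.0·2.9 = 52.20 kN/m²
Numerator = 20.8 + 52.20·cos²43.3°·tan25.0° = 20.8 + 52.20·0.5297·0.4663 = 33.692 kPa
Denominator = 52.20·sin43.3°·cos43.3° = 52.20·0.6858·0.7278 = 26.054 kPa
FS = 33.692 / 26.054 = 1.293

FS = 1.29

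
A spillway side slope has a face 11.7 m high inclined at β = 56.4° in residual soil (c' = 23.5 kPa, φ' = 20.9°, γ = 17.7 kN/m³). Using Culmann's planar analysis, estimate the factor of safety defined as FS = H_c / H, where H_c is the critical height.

FS = 1.90

H_c = (4c'/γ) · sinβ cosφ' / [1 − cos(β − φ')]
    = (4·23.5/17.7) · sin56.4°·cos20.9° / [1 − cos35.5°]
    = 5.311 · 0.7781 / 0.1859 = 22.23 m
FS = H_c / H = 22.23 / 11.7 = 1.900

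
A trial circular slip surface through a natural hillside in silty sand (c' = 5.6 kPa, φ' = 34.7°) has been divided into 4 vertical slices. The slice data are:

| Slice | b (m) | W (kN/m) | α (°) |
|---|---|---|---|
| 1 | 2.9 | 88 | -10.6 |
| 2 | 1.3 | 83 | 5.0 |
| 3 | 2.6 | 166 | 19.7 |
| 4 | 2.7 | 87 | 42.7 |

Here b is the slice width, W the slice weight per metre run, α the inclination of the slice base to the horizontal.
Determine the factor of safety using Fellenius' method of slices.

FS = 3.11

Ordinary method of slices: FS = Σ[c'·Δl_i + (W_i cosα_i)·tanφ'] / Σ W_i sinα_i, with Δl_i = b_i / cosα_i.
Slice 1: Δl = 2.9/cos(-10.6°) = 2.950 m; N'_1 = 88·cos(-10.6°) = 86.5; c'Δl = 16.52; W sinα = -16.2
Slice 2: Δl = 1.3/cos5.0° = 1.305 m; N'_2 = 83·cos5.0° = 82.7; c'Δl = 7.31; W sinα = 7.2
Slice 3: Δl = 2.6/cos19.7° = 2.762 m; N'_3 = 166·cos19.7° = 156.3; c'Δl = 15.47; W sinα = 56.0
Slice 4: Δl = 2.7/cos42.7° = 3.674 m; N'_4 = 87·cos42.7° = 63.9; c'Δl = 20.57; W sinα = 59.0
Σc'Δl = 59.9 kN/m; ΣN' = 389.4 kN/m; ΣW sinα = 106.0 kN/m
Resisting = 59.9 + 389.4·tan34.7° = 59.9 + 269.6 = 329.5 kN/m
FS = 329.5 / 106.0 = 3.108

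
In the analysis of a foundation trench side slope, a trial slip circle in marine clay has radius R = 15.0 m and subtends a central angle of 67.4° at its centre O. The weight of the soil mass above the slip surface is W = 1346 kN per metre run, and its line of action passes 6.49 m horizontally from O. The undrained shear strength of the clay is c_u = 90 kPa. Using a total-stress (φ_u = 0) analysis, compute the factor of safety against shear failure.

Taking moments about the centre O, the resisting moment is provided by the undrained shear strength acting along the arc:
Arc length L_a = R·θ = 15.0·(67.4°·π/180) = 15.0·1.1764 = 17.65 m
M_R = c_u·L_a·R = 90·17.65·15.0 = 23821.1 kN·m/m
M_D = W·d = 1346·6.49 = 8735.5 kN·m/m
FS = M_R / M_D = 23821.1 / 8735.5 = 2.727

FS = 2.73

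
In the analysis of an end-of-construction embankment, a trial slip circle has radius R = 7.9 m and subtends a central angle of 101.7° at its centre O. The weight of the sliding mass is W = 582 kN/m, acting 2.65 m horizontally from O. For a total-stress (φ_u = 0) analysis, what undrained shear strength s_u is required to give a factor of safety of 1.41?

s_u = 19.6 kPa

FS = s_u·L_a·R / (W·d), so s_u = FS·W·d / (L_a·R).
Arc length L_a = R·θ = 7.9·(101.7°·π/180) = 7.9·1.7750 = 14.02 m
s_u = 1.41·582·2.65 / (14.02·7.9) = 2174.6 / 110.78 = 19.63 kPa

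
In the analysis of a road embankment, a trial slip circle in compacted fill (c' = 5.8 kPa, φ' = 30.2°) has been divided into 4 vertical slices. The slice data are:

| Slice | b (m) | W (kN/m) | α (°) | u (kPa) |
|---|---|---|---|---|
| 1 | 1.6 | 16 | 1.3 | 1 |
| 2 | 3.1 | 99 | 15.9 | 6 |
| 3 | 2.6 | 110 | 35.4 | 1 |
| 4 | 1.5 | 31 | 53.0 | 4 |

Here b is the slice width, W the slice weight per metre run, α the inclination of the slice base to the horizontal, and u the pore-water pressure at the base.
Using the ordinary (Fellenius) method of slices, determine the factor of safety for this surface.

Ordinary method of slices: FS = Σ[c'·Δl_i + (W_i cosα_i − u_i·Δl_i)·tanφ'] / Σ W_i sinα_i, with Δl_i = b_i / cosα_i.
Slice 1: Δl = 1.6/cos1.3° = 1.600 m; N'_1 = 16·cos1.3° − 1·1.600 = 14.4; c'Δl = 9.28; W sinα = 0.4
Slice 2: Δl = 3.1/cos15.9° = 3.223 m; N'_2 = 99·cos15.9° − 6·3.223 = 75.9; c'Δl = 18.70; W sinα = 27.1
Slice 3: Δl = 2.6/cos35.4° = 3.190 m; N'_3 = 110·cos35.4° − 1·3.190 = 86.5; c'Δl = 18.50; W sinα = 63.7
Slice 4: Δl = 1.5/cos53.0° = 2.492 m; N'_4 = 31·cos53.0° − 4·2.492 = 8.7; c'Δl = 14.46; W sinα = 24.8
Σc'Δl = 60.9 kN/m; ΣN' = 185.4 kN/m; ΣW sinα = 116.0 kN/m
Resisting = 60.9 + 185.4·tan30.2° = 60.9 + 107.9 = 168.9 kN/m
FS = 168.9 / 116.0 = 1.456

FS = 1.46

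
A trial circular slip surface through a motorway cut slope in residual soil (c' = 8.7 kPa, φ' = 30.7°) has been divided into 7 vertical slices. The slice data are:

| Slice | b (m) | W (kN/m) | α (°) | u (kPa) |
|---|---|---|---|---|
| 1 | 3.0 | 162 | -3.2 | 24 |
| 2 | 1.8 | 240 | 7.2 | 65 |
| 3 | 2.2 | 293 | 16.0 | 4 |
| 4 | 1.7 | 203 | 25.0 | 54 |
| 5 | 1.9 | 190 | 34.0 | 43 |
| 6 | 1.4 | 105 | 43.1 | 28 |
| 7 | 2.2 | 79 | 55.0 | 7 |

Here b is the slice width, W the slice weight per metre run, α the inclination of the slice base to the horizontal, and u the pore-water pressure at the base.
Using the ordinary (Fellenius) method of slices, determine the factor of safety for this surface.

Ordinary method of slices: FS = Σ[c'·Δl_i + (W_i cosα_i − u_i·Δl_i)·tanφ'] / Σ W_i sinα_i, with Δl_i = b_i / cosα_i.
Slice 1: Δl = 3.0/cos(-3.2°) = 3.005 m; N'_1 = 162·cos(-3.2°) − 24·3.005 = 89.6; c'Δl = 26.14; W sinα = -9.0
Slice 2: Δl = 1.8/cos7.2° = 1.814 m; N'_2 = 240·cos7.2° − 65·1.814 = 120.2; c'Δl = 15.78; W sinα = 30.1
Slice 3: Δl = 2.2/cos16.0° = 2.289 m; N'_3 = 293·cos16.0° − 4·2.289 = 272.5; c'Δl = 19.91; W sinα = 80.8
Slice 4: Δl = 1.7/cos25.0° = 1.876 m; N'_4 = 203·cos25.0° − 54·1.876 = 82.7; c'Δl = 16.32; W sinα = 85.8
Slice 5: Δl = 1.9/cos34.0° = 2.292 m; N'_5 = 190·cos34.0° − 43·2.292 = 59.0; c'Δl = 19.94; W sinα = 106.2
Slice 6: Δl = 1.4/cos43.1° = 1.917 m; N'_6 = 105·cos43.1° − 28·1.917 = 23.0; c'Δl = 16.68; W sinα = 71.7
Slice 7: Δl = 2.2/cos55.0° = 3.836 m; N'_7 = 79·cos55.0° − 7·3.836 = 18.5; c'Δl = 33.37; W sinα = 64.7
Σc'Δl = 148.1 kN/m; ΣN' = 665.4 kN/m; ΣW sinα = 430.3 kN/m
Resisting = 148.1 + 665.4·tan30.7° = 148.1 + 395.1 = 543.2 kN/m
FS = 543.2 / 430.3 = 1.262

FS = 1.26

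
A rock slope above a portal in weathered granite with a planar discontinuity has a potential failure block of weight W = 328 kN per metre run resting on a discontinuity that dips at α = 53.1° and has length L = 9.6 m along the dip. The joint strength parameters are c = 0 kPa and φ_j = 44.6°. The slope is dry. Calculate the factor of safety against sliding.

Resolving the block weight along and normal to the plane and applying the Mohr–Coulomb strength on the joint:
N' = W cosα = 328·cos53.1° = 196.9 kN/m
Driving force T = W sinα = 328·sin53.1° = 262.3 kN/m
Resisting force R = c·L + N'·tanφ_j = 0·9.6 + 196.9·tan44.6° = 0.0 + 194.2 = 194.2 kN/m
FS = R / T = 194.2 / 262.3 = 0.740

FS = 0.74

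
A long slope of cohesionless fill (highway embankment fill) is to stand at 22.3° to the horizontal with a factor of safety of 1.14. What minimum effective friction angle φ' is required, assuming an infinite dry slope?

FS = tanφ'/tanβ ⇒ tanφ' = FS · tanβ = 1.14 · tan22.3° = 0.4675
φ' = arctan(0.4675) = 25.06°

φ' = 25.1°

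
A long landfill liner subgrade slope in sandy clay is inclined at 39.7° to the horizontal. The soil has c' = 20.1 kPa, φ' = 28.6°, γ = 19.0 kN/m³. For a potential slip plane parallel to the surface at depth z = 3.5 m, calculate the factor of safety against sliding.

FS = 1.27

For an infinite slope with a slip plane parallel to the surface (no pore pressure): FS = [c' + γz cos²β tanφ'] / [γz sinβ cosβ].
γz = 19.0·3.5 = 66.50 kN/m²
Numerator = 20.1 + 66.50·cos²39.7°·tan28.6° = 20.1 + 66.50·0.5920·0.5452 = 41.563 kPa
Denominator = 66.50·sin39.7°·cos39.7° = 66.50·0.6388·0.7694 = 32.683 kPa
FS = 41.563 / 32.683 = 1.272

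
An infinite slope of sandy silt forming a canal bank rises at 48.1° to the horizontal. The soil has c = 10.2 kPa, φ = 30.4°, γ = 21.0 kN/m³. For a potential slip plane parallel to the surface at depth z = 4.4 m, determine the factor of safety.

For an infinite slope with a slip plane parallel to the surface (no pore pressure): FS = [c + γz cos²β tanφ] / [γz sinβ cosβ].
γz = 21.0·4.4 = 92.40 kN/m²
Numerator = 10.2 + 92.40·cos²48.1°·tan30.4° = 10.2 + 92.40·0.4460·0.5867 = 34.378 kPa
Denominator = 92.40·sin48.1°·cos48.1° = 92.40·0.7443·0.6678 = 45.930 kPa
FS = 34.378 / 45.930 = 0.748

FS = 0.75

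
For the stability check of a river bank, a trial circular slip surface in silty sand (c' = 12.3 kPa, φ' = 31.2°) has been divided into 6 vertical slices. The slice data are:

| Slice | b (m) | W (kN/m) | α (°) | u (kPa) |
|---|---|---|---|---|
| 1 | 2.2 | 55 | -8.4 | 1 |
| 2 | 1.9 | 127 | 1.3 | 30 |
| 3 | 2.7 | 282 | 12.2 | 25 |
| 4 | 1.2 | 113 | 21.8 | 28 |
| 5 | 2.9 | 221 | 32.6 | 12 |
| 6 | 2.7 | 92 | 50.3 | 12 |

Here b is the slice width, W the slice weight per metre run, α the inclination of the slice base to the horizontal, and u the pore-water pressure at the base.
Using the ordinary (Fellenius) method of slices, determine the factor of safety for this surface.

FS = 1.85

Ordinary method of slices: FS = Σ[c'·Δl_i + (W_i cosα_i − u_i·Δl_i)·tanφ'] / Σ W_i sinα_i, with Δl_i = b_i / cosα_i.
Slice 1: Δl = 2.2/cos(-8.4°) = 2.224 m; N'_1 = 55·cos(-8.4°) − 1·2.224 = 52.2; c'Δl = 27.35; W sinα = -8.0
Slice 2: Δl = 1.9/cos1.3° = 1.900 m; N'_2 = 127·cos1.3° − 30·1.900 = 70.0; c'Δl = 23.38; W sinα = 2.9
Slice 3: Δl = 2.7/cos12.2° = 2.762 m; N'_3 = 282·cos12.2° − 25·2.762 = 206.6; c'Δl = 33.98; W sinα = 59.6
Slice 4: Δl = 1.2/cos21.8° = 1.292 m; N'_4 = 113·cos21.8° − 28·1.292 = 68.7; c'Δl = 15.90; W sinα = 42.0
Slice 5: Δl = 2.9/cos32.6° = 3.442 m; N'_5 = 221·cos32.6° − 12·3.442 = 144.9; c'Δl = 42.34; W sinα = 119.1
Slice 6: Δl = 2.7/cos50.3° = 4.227 m; N'_6 = 92·cos50.3° − 12·4.227 = 8.0; c'Δl = 51.99; W sinα = 70.8
Σc'Δl = 194.9 kN/m; ΣN' = 550.4 kN/m; ΣW sinα = 286.3 kN/m
Resisting = 194.9 + 550.4·tan31.2° = 194.9 + 333.3 = 528.2 kN/m
FS = 528.2 / 286.3 = 1.845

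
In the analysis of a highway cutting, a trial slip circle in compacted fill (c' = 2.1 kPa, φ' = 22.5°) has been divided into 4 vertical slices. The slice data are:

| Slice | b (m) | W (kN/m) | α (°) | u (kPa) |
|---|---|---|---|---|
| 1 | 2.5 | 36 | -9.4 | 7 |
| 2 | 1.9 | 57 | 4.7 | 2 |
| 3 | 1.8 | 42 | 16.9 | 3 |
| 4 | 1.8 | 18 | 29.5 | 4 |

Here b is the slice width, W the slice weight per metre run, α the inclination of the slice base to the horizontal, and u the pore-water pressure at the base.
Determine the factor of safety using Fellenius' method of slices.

Ordinary method of slices: FS = Σ[c'·Δl_i + (W_i cosα_i − u_i·Δl_i)·tanφ'] / Σ W_i sinα_i, with Δl_i = b_i / cosα_i.
Slice 1: Δl = 2.5/cos(-9.4°) = 2.534 m; N'_1 = 36·cos(-9.4°) − 7·2.534 = 17.8; c'Δl = 5.32; W sinα = -5.9
Slice 2: Δl = 1.9/cos4.7° = 1.906 m; N'_2 = 57·cos4.7° − 2·1.906 = 53.0; c'Δl = 4.00; W sinα = 4.7
Slice 3: Δl = 1.8/cos16.9° = 1.881 m; N'_3 = 42·cos16.9° − 3·1.881 = 34.5; c'Δl = 3.95; W sinα = 12.2
Slice 4: Δl = 1.8/cos29.5° = 2.068 m; N'_4 = 18·cos29.5° − 4·2.068 = 7.4; c'Δl = 4.34; W sinα = 8.9
Σc'Δl = 17.6 kN/m; ΣN' = 112.7 kN/m; ΣW sinα = 19.9 kN/m
Resisting = 17.6 + 112.7·tan22.5° = 17.6 + 46.7 = 64.3 kN/m
FS = 64.3 / 19.9 = 3.237

FS = 3.24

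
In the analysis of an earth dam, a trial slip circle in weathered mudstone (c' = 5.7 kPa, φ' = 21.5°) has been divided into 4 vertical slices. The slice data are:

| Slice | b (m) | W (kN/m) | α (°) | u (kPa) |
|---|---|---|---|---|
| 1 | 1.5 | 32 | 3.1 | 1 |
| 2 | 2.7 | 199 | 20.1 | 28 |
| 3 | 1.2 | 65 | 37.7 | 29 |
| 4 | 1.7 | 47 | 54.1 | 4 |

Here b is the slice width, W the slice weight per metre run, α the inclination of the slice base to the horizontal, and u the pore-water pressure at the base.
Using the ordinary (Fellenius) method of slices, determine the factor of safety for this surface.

FS = 0.77

Ordinary method of slices: FS = Σ[c'·Δl_i + (W_i cosα_i − u_i·Δl_i)·tanφ'] / Σ W_i sinα_i, with Δl_i = b_i / cosα_i.
Slice 1: Δl = 1.5/cos3.1° = 1.502 m; N'_1 = 32·cos3.1° − 1·1.502 = 30.5; c'Δl = 8.56; W sinα = 1.7
Slice 2: Δl = 2.7/cos20.1° = 2.875 m; N'_2 = 199·cos20.1° − 28·2.875 = 106.4; c'Δl = 16.39; W sinα = 68.4
Slice 3: Δl = 1.2/cos37.7° = 1.517 m; N'_3 = 65·cos37.7° − 29·1.517 = 7.4; c'Δl = 8.64; W sinα = 39.7
Slice 4: Δl = 1.7/cos54.1° = 2.899 m; N'_4 = 47·cos54.1° − 4·2.899 = 16.0; c'Δl = 16.53; W sinα = 38.1
Σc'Δl = 50.1 kN/m; ΣN' = 160.2 kN/m; ΣW sinα = 147.9 kN/m
Resisting = 50.1 + 160.2·tan21.5° = 50.1 + 63.1 = 113.2 kN/m
FS = 113.2 / 147.9 = 0.765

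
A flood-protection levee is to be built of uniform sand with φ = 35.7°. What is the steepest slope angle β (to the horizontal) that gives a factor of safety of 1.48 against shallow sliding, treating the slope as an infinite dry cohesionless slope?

β = 25.9°

For an infinite dry cohesionless slope FS = tanφ/tanβ, so tanβ = tanφ / FS.
tanβ = tan35.7° / 1.48 = 0.7186 / 1.48 = 0.4855
β = arctan(0.4855) = 25.90°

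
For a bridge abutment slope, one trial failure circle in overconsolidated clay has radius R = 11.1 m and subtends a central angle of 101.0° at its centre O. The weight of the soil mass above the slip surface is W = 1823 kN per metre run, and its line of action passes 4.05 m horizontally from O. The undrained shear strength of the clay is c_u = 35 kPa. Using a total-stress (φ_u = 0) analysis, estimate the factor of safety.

FS = 1.03

Taking moments about the centre O, the resisting moment is provided by the undrained shear strength acting along the arc:
Arc length L_a = R·θ = 11.1·(101.0°·π/180) = 11.1·1.7628 = 19.57 m
M_R = c_u·L_a·R = 35·19.57·11.1 = 7601.7 kN·m/m
M_D = W·d = 1823·4.05 = 7383.1 kN·m/m
FS = M_R / M_D = 7601.7 / 7383.1 = 1.030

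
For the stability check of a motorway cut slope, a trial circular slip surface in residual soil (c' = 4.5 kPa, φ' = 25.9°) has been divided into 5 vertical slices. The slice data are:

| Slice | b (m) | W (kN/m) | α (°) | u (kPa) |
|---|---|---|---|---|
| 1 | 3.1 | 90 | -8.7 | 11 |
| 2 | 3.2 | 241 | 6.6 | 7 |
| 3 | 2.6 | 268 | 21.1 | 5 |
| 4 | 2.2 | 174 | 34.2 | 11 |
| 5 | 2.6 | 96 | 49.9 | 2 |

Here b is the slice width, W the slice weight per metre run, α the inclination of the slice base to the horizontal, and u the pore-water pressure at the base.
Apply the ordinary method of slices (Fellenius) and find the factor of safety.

Ordinary method of slices: FS = Σ[c'·Δl_i + (W_i cosα_i − u_i·Δl_i)·tanφ'] / Σ W_i sinα_i, with Δl_i = b_i / cosα_i.
Slice 1: Δl = 3.1/cos(-8.7°) = 3.136 m; N'_1 = 90·cos(-8.7°) − 11·3.136 = 54.5; c'Δl = 14.11; W sinα = -13.6
Slice 2: Δl = 3.2/cos6.6° = 3.221 m; N'_2 = 241·cos6.6° − 7·3.221 = 216.9; c'Δl = 14.50; W sinα = 27.7
Slice 3: Δl = 2.6/cos21.1° = 2.787 m; N'_3 = 268·cos21.1° − 5·2.787 = 236.1; c'Δl = 12.54; W sinα = 96.5
Slice 4: Δl = 2.2/cos34.2° = 2.660 m; N'_4 = 174·cos34.2° − 11·2.660 = 114.7; c'Δl = 11.97; W sinα = 97.8
Slice 5: Δl = 2.6/cos49.9° = 4.036 m; N'_5 = 96·cos49.9° − 2·4.036 = 53.8; c'Δl = 18.16; W sinα = 73.4
Σc'Δl = 71.3 kN/m; ΣN' = 675.8 kN/m; ΣW sinα = 281.8 kN/m
Resisting = 71.3 + 675.8·tan25.9° = 71.3 + 328.2 = 399.5 kN/m
FS = 399.5 / 281.8 = 1.417

FS = 1.42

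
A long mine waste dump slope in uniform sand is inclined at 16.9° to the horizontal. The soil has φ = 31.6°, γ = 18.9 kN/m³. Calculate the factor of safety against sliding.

FS = 2.02

For a dry cohesionless infinite slope the factor of safety is FS = tanφ / tanβ.
FS = tan31.6° / tan16.9° = 0.6152 / 0.3038 = 2.025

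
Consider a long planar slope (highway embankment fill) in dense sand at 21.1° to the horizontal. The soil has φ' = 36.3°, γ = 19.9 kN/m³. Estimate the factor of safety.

FS = 1.90

For a dry cohesionless infinite slope the factor of safety is FS = tanφ' / tanβ.
FS = tan36.3° / tan21.1° = 0.7346 / 0.3859 = 1.904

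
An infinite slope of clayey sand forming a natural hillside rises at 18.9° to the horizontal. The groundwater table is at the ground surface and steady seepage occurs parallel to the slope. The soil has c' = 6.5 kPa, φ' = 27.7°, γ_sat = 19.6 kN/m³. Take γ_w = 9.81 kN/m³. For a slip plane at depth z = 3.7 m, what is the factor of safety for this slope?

FS = 1.06

With seepage parallel to the slope and the water table at the surface, the effective normal stress on the slip plane uses the buoyant unit weight γ' = γ_sat − γ_w while the driving shear stress uses γ_sat:
FS = [c' + γ' z cos²β tanφ'] / [γ_sat z sinβ cosβ]
γ' = 19.6 − 9.81 = 9.79 kN/m³
Numerator = 6.5 + 9.79·3.7·cos²18.9°·tan27.7° = 6.5 + 9.79·3.7·0.8951·0.5250 = 23.522 kPa
Denominator = 19.6·3.7·sin18.9°·cos18.9° = 19.6·3.7·0.3239·0.9461 = 22.224 kPa
FS = 23.522 / 22.224 = 1.058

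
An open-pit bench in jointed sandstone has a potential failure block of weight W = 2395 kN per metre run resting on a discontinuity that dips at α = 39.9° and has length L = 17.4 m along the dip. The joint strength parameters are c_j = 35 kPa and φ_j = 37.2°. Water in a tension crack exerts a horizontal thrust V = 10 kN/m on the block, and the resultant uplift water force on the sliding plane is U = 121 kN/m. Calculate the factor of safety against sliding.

FS = 1.24

Resolving the block weight along and normal to the plane and applying the Mohr–Coulomb strength on the joint:
N' = W cosα − U − V sinα = 2395·cos39.9° − 121 − 10·sin39.9° = 1709.9 kN/m
Driving force T = W sinα + V cosα = 2395·sin39.9° + 10·cos39.9° = 1543.9 kN/m
Resisting force R = c_j·L + N'·tanφ_j = 35·17.4 + 1709.9·tan37.2° = 609.0 + 1297.9 = 1906.9 kN/m
FS = R / T = 1906.9 / 1543.9 = 1.235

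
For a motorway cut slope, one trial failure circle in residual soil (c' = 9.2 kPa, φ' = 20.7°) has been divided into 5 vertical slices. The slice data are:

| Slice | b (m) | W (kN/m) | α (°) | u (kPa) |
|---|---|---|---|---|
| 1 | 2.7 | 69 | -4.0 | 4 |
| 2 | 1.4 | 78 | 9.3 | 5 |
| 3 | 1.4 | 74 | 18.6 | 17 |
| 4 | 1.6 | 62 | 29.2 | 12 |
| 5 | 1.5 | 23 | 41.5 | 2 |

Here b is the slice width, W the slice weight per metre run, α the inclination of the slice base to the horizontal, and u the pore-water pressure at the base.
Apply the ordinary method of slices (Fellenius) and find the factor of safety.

FS = 2.20

Ordinary method of slices: FS = Σ[c'·Δl_i + (W_i cosα_i − u_i·Δl_i)·tanφ'] / Σ W_i sinα_i, with Δl_i = b_i / cosα_i.
Slice 1: Δl = 2.7/cos(-4.0°) = 2.707 m; N'_1 = 69·cos(-4.0°) − 4·2.707 = 58.0; c'Δl = 24.90; W sinα = -4.8
Slice 2: Δl = 1.4/cos9.3° = 1.419 m; N'_2 = 78·cos9.3° − 5·1.419 = 69.9; c'Δl = 13.05; W sinα = 12.6
Slice 3: Δl = 1.4/cos18.6° = 1.477 m; N'_3 = 74·cos18.6° − 17·1.477 = 45.0; c'Δl = 13.59; W sinα = 23.6
Slice 4: Δl = 1.6/cos29.2° = 1.833 m; N'_4 = 62·cos29.2° − 12·1.833 = 32.1; c'Δl = 16.86; W sinα = 30.2
Slice 5: Δl = 1.5/cos41.5° = 2.003 m; N'_5 = 23·cos41.5° − 2·2.003 = 13.2; c'Δl = 18.43; W sinα = 15.2
Σc'Δl = 86.8 kN/m; ΣN' = 218.3 kN/m; ΣW sinα = 76.9 kN/m
Resisting = 86.8 + 218.3·tan20.7° = 86.8 + 82.5 = 169.3 kN/m
FS = 169.3 / 76.9 = 2.202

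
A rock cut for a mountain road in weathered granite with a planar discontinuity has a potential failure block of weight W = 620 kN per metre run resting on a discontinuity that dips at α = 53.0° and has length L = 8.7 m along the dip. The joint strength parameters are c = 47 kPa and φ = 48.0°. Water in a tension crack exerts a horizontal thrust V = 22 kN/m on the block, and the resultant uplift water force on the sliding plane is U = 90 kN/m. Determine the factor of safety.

FS = 1.38

Resolving the block weight along and normal to the plane and applying the Mohr–Coulomb strength on the joint:
N' = W cosα − U − V sinα = 620·cos53.0° − 90 − 22·sin53.0° = 265.6 kN/m
Driving force T = W sinα + V cosα = 620·sin53.0° + 22·cos53.0° = 508.4 kN/m
Resisting force R = c·L + N'·tanφ = 47·8.7 + 265.6·tan48.0° = 408.9 + 294.9 = 703.8 kN/m
FS = R / T = 703.8 / 508.4 = 1.384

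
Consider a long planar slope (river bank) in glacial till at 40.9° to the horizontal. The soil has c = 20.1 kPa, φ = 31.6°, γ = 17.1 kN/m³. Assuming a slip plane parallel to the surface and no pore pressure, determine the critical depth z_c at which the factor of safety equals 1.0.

z_c = 8.20 m

Setting FS = 1.00 in FS = [c + γz cos²β tanφ] / [γz sinβ cosβ] and solving for z:
z = c / [γ cosβ (FS·sinβ − cosβ·tanφ)]
  = 20.1 / [17.1·cos40.9°·(1.00·sin40.9° − cos40.9°·tan31.6°)]
  = 20.1 / [17.1·0.7559·(1.00·0.6547 − 0.7559·0.6152)]
  = 20.1 / 2.4524 = 8.196 m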